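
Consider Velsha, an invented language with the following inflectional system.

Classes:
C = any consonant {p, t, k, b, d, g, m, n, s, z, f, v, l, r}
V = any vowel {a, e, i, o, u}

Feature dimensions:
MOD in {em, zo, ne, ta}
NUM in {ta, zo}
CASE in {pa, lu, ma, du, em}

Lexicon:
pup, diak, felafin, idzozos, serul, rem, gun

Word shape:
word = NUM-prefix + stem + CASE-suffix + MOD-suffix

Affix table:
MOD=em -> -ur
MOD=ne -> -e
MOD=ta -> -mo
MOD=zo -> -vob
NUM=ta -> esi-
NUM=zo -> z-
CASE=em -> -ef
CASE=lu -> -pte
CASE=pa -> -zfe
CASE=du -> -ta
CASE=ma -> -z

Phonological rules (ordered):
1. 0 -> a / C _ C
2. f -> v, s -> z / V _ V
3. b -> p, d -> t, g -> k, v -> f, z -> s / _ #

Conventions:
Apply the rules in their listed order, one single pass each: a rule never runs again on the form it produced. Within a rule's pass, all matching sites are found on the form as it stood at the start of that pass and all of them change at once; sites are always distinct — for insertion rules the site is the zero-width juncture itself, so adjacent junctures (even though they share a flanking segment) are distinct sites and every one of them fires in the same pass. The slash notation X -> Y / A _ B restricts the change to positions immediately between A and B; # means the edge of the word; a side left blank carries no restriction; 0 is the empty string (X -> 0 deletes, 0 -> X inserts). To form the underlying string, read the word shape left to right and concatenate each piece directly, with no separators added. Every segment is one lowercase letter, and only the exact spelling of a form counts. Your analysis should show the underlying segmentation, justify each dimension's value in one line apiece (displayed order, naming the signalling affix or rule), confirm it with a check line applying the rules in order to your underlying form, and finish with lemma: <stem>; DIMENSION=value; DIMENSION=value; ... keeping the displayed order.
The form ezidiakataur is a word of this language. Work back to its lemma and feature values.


underlying: esi-diak-ta-ur
MOD=em - signalled by the affix -ur
NUM=ta - signalled by the affix esi-
CASE=du - signalled by the affix -ta
check: esidiaktaur -> esidiakataur -> ezidiakataur -> ezidiakataur
lemma: diak; MOD=em; NUM=ta; CASE=du


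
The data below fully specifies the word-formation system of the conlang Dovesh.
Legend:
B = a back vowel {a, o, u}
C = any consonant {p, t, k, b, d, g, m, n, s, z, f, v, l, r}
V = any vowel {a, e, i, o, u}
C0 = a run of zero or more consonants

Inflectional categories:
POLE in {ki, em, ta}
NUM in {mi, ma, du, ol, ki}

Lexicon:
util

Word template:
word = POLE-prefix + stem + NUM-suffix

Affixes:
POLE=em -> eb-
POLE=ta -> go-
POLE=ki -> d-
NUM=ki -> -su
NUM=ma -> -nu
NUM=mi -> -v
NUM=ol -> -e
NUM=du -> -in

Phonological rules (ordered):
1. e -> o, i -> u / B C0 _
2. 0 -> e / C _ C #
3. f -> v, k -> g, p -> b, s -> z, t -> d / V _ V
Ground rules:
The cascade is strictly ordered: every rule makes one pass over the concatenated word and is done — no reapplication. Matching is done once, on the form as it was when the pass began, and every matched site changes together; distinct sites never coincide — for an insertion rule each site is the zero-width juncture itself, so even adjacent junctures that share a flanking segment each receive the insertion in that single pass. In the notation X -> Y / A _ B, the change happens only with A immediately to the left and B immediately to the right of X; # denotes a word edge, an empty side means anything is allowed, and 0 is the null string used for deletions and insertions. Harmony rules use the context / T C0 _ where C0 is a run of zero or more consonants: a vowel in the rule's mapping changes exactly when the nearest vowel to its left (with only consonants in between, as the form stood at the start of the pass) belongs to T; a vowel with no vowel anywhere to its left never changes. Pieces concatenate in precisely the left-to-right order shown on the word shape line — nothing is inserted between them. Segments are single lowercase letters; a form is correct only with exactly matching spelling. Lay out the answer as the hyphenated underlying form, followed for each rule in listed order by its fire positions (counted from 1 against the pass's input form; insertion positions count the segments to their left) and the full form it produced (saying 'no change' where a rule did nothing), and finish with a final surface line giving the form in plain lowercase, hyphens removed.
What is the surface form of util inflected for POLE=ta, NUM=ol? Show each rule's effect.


underlying: go-util-e
1. e -> o, i -> u / B C0 _: fires at position(s) 5: goutule
2. 0 -> e / C _ C #: no change
3. f -> v, k -> g, p -> b, s -> z, t -> d / V _ V: fires at position(s) 4: goudule
surface: goudule


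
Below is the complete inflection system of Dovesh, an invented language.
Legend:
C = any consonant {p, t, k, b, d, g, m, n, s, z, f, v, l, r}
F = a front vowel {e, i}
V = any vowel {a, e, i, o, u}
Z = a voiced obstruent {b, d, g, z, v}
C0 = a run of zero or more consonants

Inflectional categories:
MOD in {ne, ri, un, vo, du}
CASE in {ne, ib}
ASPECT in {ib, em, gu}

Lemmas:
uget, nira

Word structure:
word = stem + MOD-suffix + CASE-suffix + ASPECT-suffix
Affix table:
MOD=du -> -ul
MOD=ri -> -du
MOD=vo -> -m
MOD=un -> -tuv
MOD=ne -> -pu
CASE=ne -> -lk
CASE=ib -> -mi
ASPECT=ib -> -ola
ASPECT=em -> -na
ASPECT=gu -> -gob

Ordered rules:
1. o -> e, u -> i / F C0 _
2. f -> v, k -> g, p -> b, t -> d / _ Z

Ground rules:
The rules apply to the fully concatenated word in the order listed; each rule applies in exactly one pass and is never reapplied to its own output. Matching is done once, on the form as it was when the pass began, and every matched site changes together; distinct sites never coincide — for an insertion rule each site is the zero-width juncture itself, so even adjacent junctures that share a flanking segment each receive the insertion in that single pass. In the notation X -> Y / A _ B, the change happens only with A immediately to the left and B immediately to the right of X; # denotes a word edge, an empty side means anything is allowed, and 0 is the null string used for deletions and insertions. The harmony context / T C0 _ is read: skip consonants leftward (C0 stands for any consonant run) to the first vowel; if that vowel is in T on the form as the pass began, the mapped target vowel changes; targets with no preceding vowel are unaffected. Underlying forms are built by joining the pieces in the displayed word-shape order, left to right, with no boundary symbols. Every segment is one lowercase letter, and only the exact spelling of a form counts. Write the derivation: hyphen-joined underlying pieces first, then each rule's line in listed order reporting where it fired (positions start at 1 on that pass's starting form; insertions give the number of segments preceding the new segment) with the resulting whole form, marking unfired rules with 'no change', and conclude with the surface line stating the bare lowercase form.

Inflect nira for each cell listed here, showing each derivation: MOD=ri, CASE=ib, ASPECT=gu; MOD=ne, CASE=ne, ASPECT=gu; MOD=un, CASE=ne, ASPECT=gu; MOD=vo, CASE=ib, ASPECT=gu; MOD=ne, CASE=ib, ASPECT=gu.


cell MOD=ri, CASE=ib, ASPECT=gu:
underlying: nira-du-mi-gob
1. o -> e, u -> i / F C0 _: fires at position(s) 10: niradumigeb
2. f -> v, k -> g, p -> b, t -> d / _ Z: no change
surface: niradumigeb

cell MOD=ne, CASE=ne, ASPECT=gu:
underlying: nira-pu-lk-gob
1. o -> e, u -> i / F C0 _: no change
2. f -> v, k -> g, p -> b, t -> d / _ Z: fires at position(s) 8: nirapulggob
surface: nirapulggob

cell MOD=un, CASE=ne, ASPECT=gu:
underlying: nira-tuv-lk-gob
1. o -> e, u -> i / F C0 _: no change
2. f -> v, k -> g, p -> b, t -> d / _ Z: fires at position(s) 9: niratuvlggob
surface: niratuvlggob

cell MOD=vo, CASE=ib, ASPECT=gu:
underlying: nira-m-mi-gob
1. o -> e, u -> i / F C0 _: fires at position(s) 9: nirammigeb
2. f -> v, k -> g, p -> b, t -> d / _ Z: no change
surface: nirammigeb

cell MOD=ne, CASE=ib, ASPECT=gu:
underlying: nira-pu-mi-gob
1. o -> e, u -> i / F C0 _: fires at position(s) 10: nirapumigeb
2. f -> v, k -> g, p -> b, t -> d / _ Z: no change
surface: nirapumigeb


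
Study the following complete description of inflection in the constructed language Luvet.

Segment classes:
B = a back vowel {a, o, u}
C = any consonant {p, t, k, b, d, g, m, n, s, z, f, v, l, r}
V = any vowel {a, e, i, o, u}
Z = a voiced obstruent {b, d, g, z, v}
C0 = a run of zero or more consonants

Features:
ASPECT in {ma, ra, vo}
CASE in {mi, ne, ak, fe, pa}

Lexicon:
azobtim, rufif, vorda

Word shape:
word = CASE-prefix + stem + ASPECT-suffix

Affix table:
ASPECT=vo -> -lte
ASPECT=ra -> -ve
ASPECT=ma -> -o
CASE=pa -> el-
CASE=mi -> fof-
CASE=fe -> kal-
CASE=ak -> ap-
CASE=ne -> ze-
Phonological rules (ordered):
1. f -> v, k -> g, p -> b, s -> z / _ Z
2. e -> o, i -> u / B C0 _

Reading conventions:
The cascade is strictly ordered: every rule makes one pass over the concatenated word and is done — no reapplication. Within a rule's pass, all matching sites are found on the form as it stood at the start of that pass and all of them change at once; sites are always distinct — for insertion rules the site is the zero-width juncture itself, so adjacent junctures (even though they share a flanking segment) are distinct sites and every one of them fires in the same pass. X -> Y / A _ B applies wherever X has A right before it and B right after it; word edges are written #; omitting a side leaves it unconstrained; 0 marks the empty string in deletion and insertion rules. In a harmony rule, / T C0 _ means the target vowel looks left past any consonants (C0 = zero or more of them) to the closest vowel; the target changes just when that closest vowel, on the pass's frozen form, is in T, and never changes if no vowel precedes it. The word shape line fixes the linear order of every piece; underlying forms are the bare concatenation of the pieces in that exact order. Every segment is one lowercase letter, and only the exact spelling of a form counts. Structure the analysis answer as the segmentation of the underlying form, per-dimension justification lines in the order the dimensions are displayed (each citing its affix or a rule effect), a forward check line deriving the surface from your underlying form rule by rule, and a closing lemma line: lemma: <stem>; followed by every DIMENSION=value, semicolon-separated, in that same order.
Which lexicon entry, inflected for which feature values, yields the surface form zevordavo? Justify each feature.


underlying: ze-vorda-ve
ASPECT=ra - signalled by the affix -ve
CASE=ne - signalled by the affix ze-
check: zevordave -> zevordave -> zevordavo
lemma: vorda; ASPECT=ra; CASE=ne


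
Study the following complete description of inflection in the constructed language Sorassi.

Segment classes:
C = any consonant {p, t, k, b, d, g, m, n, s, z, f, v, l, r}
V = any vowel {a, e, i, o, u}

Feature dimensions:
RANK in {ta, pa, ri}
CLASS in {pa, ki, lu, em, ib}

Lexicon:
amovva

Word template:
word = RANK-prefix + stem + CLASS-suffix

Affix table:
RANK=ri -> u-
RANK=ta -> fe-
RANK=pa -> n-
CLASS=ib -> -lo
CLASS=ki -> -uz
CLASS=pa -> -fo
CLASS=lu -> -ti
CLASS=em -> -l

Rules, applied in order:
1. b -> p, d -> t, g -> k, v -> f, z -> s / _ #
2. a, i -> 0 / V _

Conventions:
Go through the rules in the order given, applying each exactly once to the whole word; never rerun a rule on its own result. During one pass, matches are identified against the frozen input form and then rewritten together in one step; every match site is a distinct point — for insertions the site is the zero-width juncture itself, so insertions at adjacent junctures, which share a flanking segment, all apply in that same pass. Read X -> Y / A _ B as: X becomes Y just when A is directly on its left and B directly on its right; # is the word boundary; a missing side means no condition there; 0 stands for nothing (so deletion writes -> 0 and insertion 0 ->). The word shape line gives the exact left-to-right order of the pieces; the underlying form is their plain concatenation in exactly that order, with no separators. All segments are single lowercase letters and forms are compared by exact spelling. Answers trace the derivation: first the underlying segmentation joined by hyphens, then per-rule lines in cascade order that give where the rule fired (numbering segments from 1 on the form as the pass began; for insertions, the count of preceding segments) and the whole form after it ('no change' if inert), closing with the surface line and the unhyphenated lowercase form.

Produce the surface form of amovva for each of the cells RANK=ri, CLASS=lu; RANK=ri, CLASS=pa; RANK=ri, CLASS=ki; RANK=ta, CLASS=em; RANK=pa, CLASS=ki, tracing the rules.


cell RANK=ri, CLASS=lu:
underlying: u-amovva-ti
1. b -> p, d -> t, g -> k, v -> f, z -> s / _ #: no change
2. a, i -> 0 / V _: fires at position(s) 2: umovvati
surface: umovvati

cell RANK=ri, CLASS=pa:
underlying: u-amovva-fo
1. b -> p, d -> t, g -> k, v -> f, z -> s / _ #: no change
2. a, i -> 0 / V _: fires at position(s) 2: umovvafo
surface: umovvafo

cell RANK=ri, CLASS=ki:
underlying: u-amovva-uz
1. b -> p, d -> t, g -> k, v -> f, z -> s / _ #: fires at position(s) 9: uamovvaus
2. a, i -> 0 / V _: fires at position(s) 2: umovvaus
surface: umovvaus

cell RANK=ta, CLASS=em:
underlying: fe-amovva-l
1. b -> p, d -> t, g -> k, v -> f, z -> s / _ #: no change
2. a, i -> 0 / V _: fires at position(s) 3: femovval
surface: femovval

cell RANK=pa, CLASS=ki:
underlying: n-amovva-uz
1. b -> p, d -> t, g -> k, v -> f, z -> s / _ #: fires at position(s) 9: namovvaus
2. a, i -> 0 / V _: no change
surface: namovvaus


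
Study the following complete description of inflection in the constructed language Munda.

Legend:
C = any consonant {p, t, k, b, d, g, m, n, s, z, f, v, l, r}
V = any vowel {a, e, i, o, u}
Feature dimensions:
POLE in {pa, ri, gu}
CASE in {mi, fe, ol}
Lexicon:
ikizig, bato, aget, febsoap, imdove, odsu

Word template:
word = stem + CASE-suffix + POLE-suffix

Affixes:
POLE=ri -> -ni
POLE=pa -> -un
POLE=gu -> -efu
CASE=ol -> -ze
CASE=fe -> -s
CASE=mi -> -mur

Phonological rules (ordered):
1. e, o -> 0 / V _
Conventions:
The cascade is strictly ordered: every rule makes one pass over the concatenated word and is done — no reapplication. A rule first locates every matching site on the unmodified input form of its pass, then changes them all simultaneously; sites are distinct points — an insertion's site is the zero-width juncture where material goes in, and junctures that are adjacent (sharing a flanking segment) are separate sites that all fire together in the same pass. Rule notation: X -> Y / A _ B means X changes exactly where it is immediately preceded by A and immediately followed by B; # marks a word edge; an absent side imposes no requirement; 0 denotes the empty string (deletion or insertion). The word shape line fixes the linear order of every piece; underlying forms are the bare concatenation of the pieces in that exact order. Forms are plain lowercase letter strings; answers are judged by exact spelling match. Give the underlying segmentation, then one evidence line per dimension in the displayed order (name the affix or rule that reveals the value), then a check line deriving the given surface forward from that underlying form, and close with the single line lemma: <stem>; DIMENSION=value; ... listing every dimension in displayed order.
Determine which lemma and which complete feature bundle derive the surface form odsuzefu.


underlying: odsu-ze-efu
POLE=gu - signalled by the affix -efu
CASE=ol - signalled by the affix -ze
check: odsuzeefu -> odsuzefu
lemma: odsu; POLE=gu; CASE=ol


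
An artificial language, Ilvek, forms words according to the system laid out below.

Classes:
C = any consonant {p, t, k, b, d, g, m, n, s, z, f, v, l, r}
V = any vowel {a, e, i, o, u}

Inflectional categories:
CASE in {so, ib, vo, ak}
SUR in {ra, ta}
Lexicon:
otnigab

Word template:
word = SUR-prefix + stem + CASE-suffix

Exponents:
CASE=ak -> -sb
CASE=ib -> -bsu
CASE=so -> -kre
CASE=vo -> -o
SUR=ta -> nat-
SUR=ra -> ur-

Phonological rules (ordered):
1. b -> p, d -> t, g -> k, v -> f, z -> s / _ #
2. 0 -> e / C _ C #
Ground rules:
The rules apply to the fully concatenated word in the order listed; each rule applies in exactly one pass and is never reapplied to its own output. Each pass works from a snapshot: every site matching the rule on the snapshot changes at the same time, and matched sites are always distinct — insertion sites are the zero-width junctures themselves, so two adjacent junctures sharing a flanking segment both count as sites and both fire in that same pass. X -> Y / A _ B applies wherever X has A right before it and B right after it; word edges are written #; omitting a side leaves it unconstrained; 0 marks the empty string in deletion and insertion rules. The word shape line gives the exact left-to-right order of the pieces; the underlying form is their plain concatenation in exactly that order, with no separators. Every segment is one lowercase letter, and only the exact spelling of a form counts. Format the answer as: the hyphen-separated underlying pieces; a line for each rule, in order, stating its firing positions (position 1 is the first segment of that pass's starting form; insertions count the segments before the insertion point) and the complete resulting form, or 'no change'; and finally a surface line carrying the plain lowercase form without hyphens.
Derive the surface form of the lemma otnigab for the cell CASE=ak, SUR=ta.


underlying: nat-otnigab-sb
1. b -> p, d -> t, g -> k, v -> f, z -> s / _ #: fires at position(s) 12: natotnigabsp
2. 0 -> e / C _ C #: inserts after position(s) 11: natotnigabsep
surface: natotnigabsep


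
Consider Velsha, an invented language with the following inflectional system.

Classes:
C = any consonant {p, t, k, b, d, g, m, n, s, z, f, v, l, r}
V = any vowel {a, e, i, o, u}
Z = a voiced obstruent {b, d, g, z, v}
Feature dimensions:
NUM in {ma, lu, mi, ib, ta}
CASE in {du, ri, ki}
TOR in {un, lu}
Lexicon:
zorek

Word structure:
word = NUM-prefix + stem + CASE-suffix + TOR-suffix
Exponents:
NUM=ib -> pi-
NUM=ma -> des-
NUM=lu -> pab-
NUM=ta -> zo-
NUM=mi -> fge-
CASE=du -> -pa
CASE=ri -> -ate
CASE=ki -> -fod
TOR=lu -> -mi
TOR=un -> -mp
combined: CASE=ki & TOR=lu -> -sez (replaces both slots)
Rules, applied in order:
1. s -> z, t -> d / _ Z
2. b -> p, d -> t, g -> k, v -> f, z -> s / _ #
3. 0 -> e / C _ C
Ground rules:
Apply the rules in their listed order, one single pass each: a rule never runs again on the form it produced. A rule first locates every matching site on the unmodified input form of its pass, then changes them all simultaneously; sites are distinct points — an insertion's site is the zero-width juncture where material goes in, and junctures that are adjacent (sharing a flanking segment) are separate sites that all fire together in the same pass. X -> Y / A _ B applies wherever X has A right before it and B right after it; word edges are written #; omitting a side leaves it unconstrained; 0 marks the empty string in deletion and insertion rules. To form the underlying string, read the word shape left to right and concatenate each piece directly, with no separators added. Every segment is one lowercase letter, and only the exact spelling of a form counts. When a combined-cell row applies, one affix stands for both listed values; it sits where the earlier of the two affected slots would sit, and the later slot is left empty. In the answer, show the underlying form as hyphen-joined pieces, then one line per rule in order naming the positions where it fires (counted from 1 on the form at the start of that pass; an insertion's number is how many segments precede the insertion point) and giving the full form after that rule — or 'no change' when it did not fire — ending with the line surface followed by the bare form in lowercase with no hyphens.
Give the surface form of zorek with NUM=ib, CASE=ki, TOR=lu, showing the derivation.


underlying: pi-zorek-sez
1. s -> z, t -> d / _ Z: no change
2. b -> p, d -> t, g -> k, v -> f, z -> s / _ #: fires at position(s) 10: pizorekses
3. 0 -> e / C _ C: inserts after position(s) 7: pizorekeses
surface: pizorekeses


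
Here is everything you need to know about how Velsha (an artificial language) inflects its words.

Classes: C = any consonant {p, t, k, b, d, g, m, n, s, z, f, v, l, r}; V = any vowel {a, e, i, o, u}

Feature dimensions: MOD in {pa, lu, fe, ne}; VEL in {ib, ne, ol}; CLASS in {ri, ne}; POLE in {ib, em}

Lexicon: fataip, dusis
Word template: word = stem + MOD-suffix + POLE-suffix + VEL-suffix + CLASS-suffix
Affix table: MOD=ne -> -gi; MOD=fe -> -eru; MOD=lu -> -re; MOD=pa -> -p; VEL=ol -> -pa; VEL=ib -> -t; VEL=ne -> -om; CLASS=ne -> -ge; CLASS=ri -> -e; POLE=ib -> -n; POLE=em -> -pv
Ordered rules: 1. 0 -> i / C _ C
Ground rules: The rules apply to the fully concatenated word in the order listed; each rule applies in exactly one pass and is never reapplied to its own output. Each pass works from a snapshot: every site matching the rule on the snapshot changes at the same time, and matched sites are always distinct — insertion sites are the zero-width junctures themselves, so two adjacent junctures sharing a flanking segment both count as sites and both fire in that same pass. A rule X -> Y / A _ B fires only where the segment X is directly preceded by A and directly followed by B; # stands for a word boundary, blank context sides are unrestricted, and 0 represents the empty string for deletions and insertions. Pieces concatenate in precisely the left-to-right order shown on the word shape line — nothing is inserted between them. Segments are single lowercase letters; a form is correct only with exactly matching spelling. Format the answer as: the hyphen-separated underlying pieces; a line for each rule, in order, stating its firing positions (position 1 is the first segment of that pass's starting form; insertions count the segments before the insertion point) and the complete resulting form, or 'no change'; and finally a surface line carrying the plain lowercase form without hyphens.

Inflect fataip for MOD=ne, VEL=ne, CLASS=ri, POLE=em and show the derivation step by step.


underlying: fataip-gi-pv-om-e
1. 0 -> i / C _ C: inserts after position(s) 6, 9: fataipigipivome
surface: fataipigipivome


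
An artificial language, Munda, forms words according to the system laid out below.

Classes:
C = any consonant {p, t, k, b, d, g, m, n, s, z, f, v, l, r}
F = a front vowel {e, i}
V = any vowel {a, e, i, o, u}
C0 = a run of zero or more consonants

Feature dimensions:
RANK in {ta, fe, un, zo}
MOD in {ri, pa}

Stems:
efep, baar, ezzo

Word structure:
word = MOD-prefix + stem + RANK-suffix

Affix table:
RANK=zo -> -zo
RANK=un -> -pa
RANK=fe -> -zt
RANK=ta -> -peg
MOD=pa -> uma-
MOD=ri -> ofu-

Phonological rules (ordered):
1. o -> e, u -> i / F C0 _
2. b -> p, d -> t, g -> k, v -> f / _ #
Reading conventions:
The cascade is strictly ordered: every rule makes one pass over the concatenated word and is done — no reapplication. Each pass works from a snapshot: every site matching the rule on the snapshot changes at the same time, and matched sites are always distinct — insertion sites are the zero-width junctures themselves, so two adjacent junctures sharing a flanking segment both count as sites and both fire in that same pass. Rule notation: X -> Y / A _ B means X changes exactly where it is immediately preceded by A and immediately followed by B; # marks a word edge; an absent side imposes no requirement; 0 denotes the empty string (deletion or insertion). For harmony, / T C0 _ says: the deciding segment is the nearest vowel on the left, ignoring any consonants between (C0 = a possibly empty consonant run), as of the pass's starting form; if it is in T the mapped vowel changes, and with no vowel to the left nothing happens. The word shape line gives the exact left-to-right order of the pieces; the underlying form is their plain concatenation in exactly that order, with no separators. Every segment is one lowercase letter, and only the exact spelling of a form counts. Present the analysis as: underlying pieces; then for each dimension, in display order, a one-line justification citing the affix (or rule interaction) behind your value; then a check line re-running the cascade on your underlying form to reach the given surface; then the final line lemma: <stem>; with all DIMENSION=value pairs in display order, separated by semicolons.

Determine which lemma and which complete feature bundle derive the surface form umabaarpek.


underlying: uma-baar-peg
RANK=ta - signalled by the affix -peg
MOD=pa - signalled by the affix uma-
check: umabaarpeg -> umabaarpeg -> umabaarpek
lemma: baar; RANK=ta; MOD=pa


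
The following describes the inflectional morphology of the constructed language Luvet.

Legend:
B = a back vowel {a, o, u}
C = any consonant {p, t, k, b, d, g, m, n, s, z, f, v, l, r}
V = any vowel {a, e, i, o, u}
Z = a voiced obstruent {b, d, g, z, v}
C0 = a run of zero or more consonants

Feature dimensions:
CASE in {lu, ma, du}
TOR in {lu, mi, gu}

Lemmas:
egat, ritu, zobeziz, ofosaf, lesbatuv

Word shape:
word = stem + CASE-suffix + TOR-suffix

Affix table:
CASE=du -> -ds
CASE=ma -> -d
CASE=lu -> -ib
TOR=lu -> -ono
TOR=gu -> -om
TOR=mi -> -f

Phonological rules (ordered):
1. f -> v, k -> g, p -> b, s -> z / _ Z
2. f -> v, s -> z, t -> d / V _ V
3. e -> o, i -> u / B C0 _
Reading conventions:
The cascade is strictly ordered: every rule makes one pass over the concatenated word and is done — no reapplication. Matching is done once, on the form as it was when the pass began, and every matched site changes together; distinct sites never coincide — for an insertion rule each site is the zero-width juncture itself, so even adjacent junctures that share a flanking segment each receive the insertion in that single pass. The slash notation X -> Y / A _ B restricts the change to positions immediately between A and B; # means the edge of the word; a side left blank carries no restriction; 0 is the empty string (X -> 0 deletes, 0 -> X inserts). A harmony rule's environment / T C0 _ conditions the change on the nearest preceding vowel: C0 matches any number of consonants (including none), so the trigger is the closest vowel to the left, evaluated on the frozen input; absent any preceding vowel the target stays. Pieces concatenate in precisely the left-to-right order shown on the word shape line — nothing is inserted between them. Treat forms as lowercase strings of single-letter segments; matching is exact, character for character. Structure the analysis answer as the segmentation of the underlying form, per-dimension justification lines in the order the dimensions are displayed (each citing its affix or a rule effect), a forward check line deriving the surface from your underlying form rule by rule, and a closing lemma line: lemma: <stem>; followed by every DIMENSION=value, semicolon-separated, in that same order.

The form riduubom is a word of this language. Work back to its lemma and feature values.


underlying: ritu-ib-om
CASE=lu - signalled by the affix -ib
TOR=gu - signalled by the affix -om
check: rituibom -> rituibom -> riduibom -> riduubom
lemma: ritu; CASE=lu; TOR=gu


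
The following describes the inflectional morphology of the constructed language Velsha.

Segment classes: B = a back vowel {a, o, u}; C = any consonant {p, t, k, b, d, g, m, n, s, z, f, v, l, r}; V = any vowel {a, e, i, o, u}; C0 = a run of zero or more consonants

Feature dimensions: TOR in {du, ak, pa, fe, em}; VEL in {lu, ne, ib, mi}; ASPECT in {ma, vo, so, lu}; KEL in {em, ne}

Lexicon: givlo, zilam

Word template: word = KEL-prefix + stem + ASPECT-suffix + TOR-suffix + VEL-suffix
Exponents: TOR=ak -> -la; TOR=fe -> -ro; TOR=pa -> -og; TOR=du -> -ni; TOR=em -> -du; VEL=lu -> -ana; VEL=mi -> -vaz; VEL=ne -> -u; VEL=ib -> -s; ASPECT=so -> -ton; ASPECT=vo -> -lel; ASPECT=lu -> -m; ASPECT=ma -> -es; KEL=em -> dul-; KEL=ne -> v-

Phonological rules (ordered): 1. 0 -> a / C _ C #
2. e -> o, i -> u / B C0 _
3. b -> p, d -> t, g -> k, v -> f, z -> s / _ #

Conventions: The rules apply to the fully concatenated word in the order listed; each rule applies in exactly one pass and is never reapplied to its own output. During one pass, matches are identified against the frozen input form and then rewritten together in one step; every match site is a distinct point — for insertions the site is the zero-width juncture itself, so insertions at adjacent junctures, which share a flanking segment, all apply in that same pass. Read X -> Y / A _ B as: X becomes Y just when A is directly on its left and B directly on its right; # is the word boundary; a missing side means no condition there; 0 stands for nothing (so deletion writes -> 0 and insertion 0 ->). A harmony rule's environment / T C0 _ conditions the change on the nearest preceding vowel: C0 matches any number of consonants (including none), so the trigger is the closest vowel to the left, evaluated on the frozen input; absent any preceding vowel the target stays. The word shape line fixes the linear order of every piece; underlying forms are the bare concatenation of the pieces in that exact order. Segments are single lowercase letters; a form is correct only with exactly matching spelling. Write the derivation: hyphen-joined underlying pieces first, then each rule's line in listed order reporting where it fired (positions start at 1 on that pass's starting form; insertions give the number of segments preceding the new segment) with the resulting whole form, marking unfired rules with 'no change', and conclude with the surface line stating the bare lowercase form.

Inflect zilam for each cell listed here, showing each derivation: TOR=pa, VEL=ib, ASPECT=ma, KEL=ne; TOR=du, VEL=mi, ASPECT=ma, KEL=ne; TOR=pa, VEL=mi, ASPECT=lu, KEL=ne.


cell TOR=pa, VEL=ib, ASPECT=ma, KEL=ne:
underlying: v-zilam-es-og-s
1. 0 -> a / C _ C #: inserts after position(s) 10: vzilamesogas
2. e -> o, i -> u / B C0 _: fires at position(s) 7: vzilamosogas
3. b -> p, d -> t, g -> k, v -> f, z -> s / _ #: no change
surface: vzilamosogas

cell TOR=du, VEL=mi, ASPECT=ma, KEL=ne:
underlying: v-zilam-es-ni-vaz
1. 0 -> a / C _ C #: no change
2. e -> o, i -> u / B C0 _: fires at position(s) 7: vzilamosnivaz
3. b -> p, d -> t, g -> k, v -> f, z -> s / _ #: fires at position(s) 13: vzilamosnivas
surface: vzilamosnivas

cell TOR=pa, VEL=mi, ASPECT=lu, KEL=ne:
underlying: v-zilam-m-og-vaz
1. 0 -> a / C _ C #: no change
2. e -> o, i -> u / B C0 _: no change
3. b -> p, d -> t, g -> k, v -> f, z -> s / _ #: fires at position(s) 12: vzilammogvas
surface: vzilammogvas


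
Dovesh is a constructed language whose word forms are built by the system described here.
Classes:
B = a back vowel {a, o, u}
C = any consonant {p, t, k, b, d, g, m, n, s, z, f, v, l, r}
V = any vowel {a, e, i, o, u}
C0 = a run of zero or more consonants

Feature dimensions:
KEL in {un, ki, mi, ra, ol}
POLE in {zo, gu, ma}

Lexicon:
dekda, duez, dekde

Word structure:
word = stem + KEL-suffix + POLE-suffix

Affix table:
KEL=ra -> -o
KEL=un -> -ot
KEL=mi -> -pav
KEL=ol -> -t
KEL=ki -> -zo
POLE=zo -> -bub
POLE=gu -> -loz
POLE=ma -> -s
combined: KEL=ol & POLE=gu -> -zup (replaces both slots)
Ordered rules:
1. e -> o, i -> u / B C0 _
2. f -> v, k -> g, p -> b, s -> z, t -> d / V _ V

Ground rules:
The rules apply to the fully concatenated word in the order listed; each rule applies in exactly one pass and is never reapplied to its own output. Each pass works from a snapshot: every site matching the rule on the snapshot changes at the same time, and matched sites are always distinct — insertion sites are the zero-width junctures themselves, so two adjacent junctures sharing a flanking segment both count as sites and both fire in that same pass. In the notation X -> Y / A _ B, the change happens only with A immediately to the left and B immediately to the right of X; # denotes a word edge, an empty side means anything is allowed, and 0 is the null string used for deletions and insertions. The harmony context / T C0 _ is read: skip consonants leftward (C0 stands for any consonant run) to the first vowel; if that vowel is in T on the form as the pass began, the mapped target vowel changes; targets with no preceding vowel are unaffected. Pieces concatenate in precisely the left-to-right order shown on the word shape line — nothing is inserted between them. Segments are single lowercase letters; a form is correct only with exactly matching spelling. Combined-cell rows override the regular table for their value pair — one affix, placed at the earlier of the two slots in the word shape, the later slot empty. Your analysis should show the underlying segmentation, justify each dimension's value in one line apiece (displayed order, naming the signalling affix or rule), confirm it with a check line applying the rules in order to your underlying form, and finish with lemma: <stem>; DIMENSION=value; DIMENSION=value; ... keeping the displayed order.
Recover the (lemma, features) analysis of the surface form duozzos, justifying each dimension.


underlying: duez-zo-s
KEL=ki - signalled by the affix -zo
POLE=ma - signalled by the affix -s
check: duezzos -> duozzos -> duozzos
lemma: duez; KEL=ki; POLE=ma


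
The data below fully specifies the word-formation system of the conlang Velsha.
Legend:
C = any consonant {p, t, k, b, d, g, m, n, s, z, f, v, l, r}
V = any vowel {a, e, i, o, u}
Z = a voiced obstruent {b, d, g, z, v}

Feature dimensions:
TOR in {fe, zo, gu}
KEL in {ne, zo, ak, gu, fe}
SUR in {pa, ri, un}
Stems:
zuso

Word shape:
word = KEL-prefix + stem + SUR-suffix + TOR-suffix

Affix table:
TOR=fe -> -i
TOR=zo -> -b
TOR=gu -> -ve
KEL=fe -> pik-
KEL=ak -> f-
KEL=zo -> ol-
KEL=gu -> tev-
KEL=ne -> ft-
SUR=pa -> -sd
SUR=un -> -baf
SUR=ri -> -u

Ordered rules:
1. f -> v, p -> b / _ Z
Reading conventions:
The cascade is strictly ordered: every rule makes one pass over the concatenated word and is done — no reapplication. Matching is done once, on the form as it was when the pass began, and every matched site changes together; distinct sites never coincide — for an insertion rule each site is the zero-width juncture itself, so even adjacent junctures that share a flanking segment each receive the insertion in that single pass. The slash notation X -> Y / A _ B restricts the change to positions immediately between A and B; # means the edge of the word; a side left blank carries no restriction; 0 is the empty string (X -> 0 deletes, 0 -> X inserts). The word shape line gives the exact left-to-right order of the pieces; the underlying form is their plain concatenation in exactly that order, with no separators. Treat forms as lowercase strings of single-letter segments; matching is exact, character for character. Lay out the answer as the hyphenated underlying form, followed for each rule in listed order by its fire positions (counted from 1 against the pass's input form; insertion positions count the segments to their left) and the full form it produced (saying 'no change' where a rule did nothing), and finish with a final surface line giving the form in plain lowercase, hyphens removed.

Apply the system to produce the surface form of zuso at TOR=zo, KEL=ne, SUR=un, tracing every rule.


underlying: ft-zuso-baf-b
1. f -> v, p -> b / _ Z: fires at position(s) 9: ftzusobavb
surface: ftzusobavb


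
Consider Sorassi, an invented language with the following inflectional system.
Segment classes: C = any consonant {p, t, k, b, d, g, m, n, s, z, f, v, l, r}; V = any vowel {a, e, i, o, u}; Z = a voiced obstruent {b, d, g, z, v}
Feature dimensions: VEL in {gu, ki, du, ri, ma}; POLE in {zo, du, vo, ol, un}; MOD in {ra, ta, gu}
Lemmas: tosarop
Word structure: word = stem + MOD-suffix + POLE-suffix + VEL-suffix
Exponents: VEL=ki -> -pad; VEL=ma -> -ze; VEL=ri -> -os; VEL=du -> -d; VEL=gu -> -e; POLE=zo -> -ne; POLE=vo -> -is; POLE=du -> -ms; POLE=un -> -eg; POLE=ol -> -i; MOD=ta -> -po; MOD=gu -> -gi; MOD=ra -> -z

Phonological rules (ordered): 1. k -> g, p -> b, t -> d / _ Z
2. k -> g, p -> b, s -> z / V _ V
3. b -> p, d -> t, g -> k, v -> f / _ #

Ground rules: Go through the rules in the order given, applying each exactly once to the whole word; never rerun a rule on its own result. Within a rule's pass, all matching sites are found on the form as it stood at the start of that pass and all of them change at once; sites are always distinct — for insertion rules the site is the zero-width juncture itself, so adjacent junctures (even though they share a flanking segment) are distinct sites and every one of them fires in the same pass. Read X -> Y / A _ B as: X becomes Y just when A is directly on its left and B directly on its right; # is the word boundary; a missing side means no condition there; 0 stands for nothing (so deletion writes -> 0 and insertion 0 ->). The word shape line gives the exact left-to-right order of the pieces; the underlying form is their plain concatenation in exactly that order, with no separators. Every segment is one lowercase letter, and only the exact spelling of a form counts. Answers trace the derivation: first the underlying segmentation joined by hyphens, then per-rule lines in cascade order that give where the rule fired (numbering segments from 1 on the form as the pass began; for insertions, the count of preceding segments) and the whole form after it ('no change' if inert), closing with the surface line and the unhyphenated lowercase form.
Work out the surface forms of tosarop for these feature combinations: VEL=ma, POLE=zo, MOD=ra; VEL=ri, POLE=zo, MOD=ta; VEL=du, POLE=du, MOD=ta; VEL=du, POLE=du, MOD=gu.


cell VEL=ma, POLE=zo, MOD=ra:
underlying: tosarop-z-ne-ze
1. k -> g, p -> b, t -> d / _ Z: fires at position(s) 7: tosarobzneze
2. k -> g, p -> b, s -> z / V _ V: fires at position(s) 3: tozarobzneze
3. b -> p, d -> t, g -> k, v -> f / _ #: no change
surface: tozarobzneze

cell VEL=ri, POLE=zo, MOD=ta:
underlying: tosarop-po-ne-os
1. k -> g, p -> b, t -> d / _ Z: no change
2. k -> g, p -> b, s -> z / V _ V: fires at position(s) 3: tozaropponeos
3. b -> p, d -> t, g -> k, v -> f / _ #: no change
surface: tozaropponeos

cell VEL=du, POLE=du, MOD=ta:
underlying: tosarop-po-ms-d
1. k -> g, p -> b, t -> d / _ Z: no change
2. k -> g, p -> b, s -> z / V _ V: fires at position(s) 3: tozaroppomsd
3. b -> p, d -> t, g -> k, v -> f / _ #: fires at position(s) 12: tozaroppomst
surface: tozaroppomst

cell VEL=du, POLE=du, MOD=gu:
underlying: tosarop-gi-ms-d
1. k -> g, p -> b, t -> d / _ Z: fires at position(s) 7: tosarobgimsd
2. k -> g, p -> b, s -> z / V _ V: fires at position(s) 3: tozarobgimsd
3. b -> p, d -> t, g -> k, v -> f / _ #: fires at position(s) 12: tozarobgimst
surface: tozarobgimst


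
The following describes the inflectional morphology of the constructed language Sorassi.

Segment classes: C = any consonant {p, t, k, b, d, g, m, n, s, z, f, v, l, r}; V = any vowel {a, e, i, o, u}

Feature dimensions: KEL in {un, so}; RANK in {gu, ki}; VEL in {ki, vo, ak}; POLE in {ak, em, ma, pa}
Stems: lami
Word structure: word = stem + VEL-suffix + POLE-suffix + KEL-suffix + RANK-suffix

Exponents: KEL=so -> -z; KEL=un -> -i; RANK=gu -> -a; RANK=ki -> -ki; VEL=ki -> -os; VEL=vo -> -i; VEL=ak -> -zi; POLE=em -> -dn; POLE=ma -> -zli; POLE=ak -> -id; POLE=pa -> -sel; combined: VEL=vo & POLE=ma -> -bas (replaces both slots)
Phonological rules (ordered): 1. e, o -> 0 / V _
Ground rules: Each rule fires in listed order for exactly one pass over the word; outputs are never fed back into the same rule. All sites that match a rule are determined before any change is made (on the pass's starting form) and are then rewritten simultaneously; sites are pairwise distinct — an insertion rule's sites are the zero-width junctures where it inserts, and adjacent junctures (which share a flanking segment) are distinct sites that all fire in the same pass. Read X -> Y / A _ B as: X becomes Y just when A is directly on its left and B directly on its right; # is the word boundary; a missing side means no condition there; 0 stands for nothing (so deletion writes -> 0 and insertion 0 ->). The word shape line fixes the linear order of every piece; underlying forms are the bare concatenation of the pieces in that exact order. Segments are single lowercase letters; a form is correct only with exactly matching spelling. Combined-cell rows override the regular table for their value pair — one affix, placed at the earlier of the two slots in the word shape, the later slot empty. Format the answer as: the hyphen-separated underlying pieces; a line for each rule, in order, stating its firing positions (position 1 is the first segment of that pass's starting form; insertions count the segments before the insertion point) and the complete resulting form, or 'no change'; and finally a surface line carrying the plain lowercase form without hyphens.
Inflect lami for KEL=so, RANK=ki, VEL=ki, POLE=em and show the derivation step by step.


underlying: lami-os-dn-z-ki
1. e, o -> 0 / V _: fires at position(s) 5: lamisdnzki
surface: lamisdnzki
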